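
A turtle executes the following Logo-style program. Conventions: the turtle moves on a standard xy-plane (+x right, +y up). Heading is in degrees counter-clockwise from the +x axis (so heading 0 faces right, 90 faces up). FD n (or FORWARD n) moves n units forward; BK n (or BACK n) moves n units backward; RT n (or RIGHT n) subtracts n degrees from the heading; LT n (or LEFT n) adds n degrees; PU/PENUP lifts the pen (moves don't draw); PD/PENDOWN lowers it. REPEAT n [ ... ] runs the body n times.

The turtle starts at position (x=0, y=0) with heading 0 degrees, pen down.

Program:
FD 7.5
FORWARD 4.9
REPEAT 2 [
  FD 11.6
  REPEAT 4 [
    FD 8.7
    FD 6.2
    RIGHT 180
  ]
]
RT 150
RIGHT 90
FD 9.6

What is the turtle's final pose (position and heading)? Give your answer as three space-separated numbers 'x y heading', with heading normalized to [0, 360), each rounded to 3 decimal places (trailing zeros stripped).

Answer: 30.8 8.314 120

Derivation:
Executing turtle program step by step:
Start: pos=(0,0), heading=0, pen down
FD 7.5: (0,0) -> (7.5,0) [heading=0, draw]
FD 4.9: (7.5,0) -> (12.4,0) [heading=0, draw]
REPEAT 2 [
  -- iteration 1/2 --
  FD 11.6: (12.4,0) -> (24,0) [heading=0, draw]
  REPEAT 4 [
    -- iteration 1/4 --
    FD 8.7: (24,0) -> (32.7,0) [heading=0, draw]
    FD 6.2: (32.7,0) -> (38.9,0) [heading=0, draw]
    RT 180: heading 0 -> 180
    -- iteration 2/4 --
    FD 8.7: (38.9,0) -> (30.2,0) [heading=180, draw]
    FD 6.2: (30.2,0) -> (24,0) [heading=180, draw]
    RT 180: heading 180 -> 0
    -- iteration 3/4 --
    FD 8.7: (24,0) -> (32.7,0) [heading=0, draw]
    FD 6.2: (32.7,0) -> (38.9,0) [heading=0, draw]
    RT 180: heading 0 -> 180
    -- iteration 4/4 --
    FD 8.7: (38.9,0) -> (30.2,0) [heading=180, draw]
    FD 6.2: (30.2,0) -> (24,0) [heading=180, draw]
    RT 180: heading 180 -> 0
  ]
  -- iteration 2/2 --
  FD 11.6: (24,0) -> (35.6,0) [heading=0, draw]
  REPEAT 4 [
    -- iteration 1/4 --
    FD 8.7: (35.6,0) -> (44.3,0) [heading=0, draw]
    FD 6.2: (44.3,0) -> (50.5,0) [heading=0, draw]
    RT 180: heading 0 -> 180
    -- iteration 2/4 --
    FD 8.7: (50.5,0) -> (41.8,0) [heading=180, draw]
    FD 6.2: (41.8,0) -> (35.6,0) [heading=180, draw]
    RT 180: heading 180 -> 0
    -- iteration 3/4 --
    FD 8.7: (35.6,0) -> (44.3,0) [heading=0, draw]
    FD 6.2: (44.3,0) -> (50.5,0) [heading=0, draw]
    RT 180: heading 0 -> 180
    -- iteration 4/4 --
    FD 8.7: (50.5,0) -> (41.8,0) [heading=180, draw]
    FD 6.2: (41.8,0) -> (35.6,0) [heading=180, draw]
    RT 180: heading 180 -> 0
  ]
]
RT 150: heading 0 -> 210
RT 90: heading 210 -> 120
FD 9.6: (35.6,0) -> (30.8,8.314) [heading=120, draw]
Final: pos=(30.8,8.314), heading=120, 21 segment(s) drawn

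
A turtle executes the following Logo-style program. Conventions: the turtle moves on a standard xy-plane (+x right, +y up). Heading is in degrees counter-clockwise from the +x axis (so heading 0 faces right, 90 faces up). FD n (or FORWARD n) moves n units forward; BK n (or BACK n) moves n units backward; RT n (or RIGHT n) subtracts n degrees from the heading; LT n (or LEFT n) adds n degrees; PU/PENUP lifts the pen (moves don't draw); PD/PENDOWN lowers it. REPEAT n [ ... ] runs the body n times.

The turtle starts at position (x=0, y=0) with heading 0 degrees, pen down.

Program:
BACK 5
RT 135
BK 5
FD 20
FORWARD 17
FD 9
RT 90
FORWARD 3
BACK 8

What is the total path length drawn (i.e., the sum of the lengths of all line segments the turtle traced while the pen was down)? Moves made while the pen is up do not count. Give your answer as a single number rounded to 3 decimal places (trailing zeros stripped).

Executing turtle program step by step:
Start: pos=(0,0), heading=0, pen down
BK 5: (0,0) -> (-5,0) [heading=0, draw]
RT 135: heading 0 -> 225
BK 5: (-5,0) -> (-1.464,3.536) [heading=225, draw]
FD 20: (-1.464,3.536) -> (-15.607,-10.607) [heading=225, draw]
FD 17: (-15.607,-10.607) -> (-27.627,-22.627) [heading=225, draw]
FD 9: (-27.627,-22.627) -> (-33.991,-28.991) [heading=225, draw]
RT 90: heading 225 -> 135
FD 3: (-33.991,-28.991) -> (-36.113,-26.87) [heading=135, draw]
BK 8: (-36.113,-26.87) -> (-30.456,-32.527) [heading=135, draw]
Final: pos=(-30.456,-32.527), heading=135, 7 segment(s) drawn

Segment lengths:
  seg 1: (0,0) -> (-5,0), length = 5
  seg 2: (-5,0) -> (-1.464,3.536), length = 5
  seg 3: (-1.464,3.536) -> (-15.607,-10.607), length = 20
  seg 4: (-15.607,-10.607) -> (-27.627,-22.627), length = 17
  seg 5: (-27.627,-22.627) -> (-33.991,-28.991), length = 9
  seg 6: (-33.991,-28.991) -> (-36.113,-26.87), length = 3
  seg 7: (-36.113,-26.87) -> (-30.456,-32.527), length = 8
Total = 67

Answer: 67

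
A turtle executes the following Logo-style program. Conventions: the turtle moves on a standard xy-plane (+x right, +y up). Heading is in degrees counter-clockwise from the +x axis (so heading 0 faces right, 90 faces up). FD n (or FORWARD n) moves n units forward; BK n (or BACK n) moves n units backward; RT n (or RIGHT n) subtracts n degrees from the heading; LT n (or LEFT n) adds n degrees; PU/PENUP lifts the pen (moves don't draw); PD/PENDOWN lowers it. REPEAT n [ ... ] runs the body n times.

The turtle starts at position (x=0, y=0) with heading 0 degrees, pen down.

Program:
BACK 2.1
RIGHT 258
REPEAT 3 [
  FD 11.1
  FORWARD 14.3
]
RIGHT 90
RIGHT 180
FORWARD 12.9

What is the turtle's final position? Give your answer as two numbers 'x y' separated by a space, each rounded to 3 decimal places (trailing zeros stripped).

Answer: -30.561 71.853

Derivation:
Executing turtle program step by step:
Start: pos=(0,0), heading=0, pen down
BK 2.1: (0,0) -> (-2.1,0) [heading=0, draw]
RT 258: heading 0 -> 102
REPEAT 3 [
  -- iteration 1/3 --
  FD 11.1: (-2.1,0) -> (-4.408,10.857) [heading=102, draw]
  FD 14.3: (-4.408,10.857) -> (-7.381,24.845) [heading=102, draw]
  -- iteration 2/3 --
  FD 11.1: (-7.381,24.845) -> (-9.689,35.702) [heading=102, draw]
  FD 14.3: (-9.689,35.702) -> (-12.662,49.69) [heading=102, draw]
  -- iteration 3/3 --
  FD 11.1: (-12.662,49.69) -> (-14.97,60.547) [heading=102, draw]
  FD 14.3: (-14.97,60.547) -> (-17.943,74.535) [heading=102, draw]
]
RT 90: heading 102 -> 12
RT 180: heading 12 -> 192
FD 12.9: (-17.943,74.535) -> (-30.561,71.853) [heading=192, draw]
Final: pos=(-30.561,71.853), heading=192, 8 segment(s) drawn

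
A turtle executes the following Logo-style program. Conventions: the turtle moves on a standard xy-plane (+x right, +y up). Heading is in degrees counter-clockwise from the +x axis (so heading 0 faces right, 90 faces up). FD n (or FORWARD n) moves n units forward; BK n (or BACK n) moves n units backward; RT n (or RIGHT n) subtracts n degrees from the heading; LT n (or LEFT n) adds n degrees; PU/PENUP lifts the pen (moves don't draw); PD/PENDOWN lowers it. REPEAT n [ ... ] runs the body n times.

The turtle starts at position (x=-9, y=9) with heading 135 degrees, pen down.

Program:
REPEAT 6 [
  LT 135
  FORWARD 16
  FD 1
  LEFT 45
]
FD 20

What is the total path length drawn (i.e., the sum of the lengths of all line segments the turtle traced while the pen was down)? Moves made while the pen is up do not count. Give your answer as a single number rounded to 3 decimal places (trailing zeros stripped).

Executing turtle program step by step:
Start: pos=(-9,9), heading=135, pen down
REPEAT 6 [
  -- iteration 1/6 --
  LT 135: heading 135 -> 270
  FD 16: (-9,9) -> (-9,-7) [heading=270, draw]
  FD 1: (-9,-7) -> (-9,-8) [heading=270, draw]
  LT 45: heading 270 -> 315
  -- iteration 2/6 --
  LT 135: heading 315 -> 90
  FD 16: (-9,-8) -> (-9,8) [heading=90, draw]
  FD 1: (-9,8) -> (-9,9) [heading=90, draw]
  LT 45: heading 90 -> 135
  -- iteration 3/6 --
  LT 135: heading 135 -> 270
  FD 16: (-9,9) -> (-9,-7) [heading=270, draw]
  FD 1: (-9,-7) -> (-9,-8) [heading=270, draw]
  LT 45: heading 270 -> 315
  -- iteration 4/6 --
  LT 135: heading 315 -> 90
  FD 16: (-9,-8) -> (-9,8) [heading=90, draw]
  FD 1: (-9,8) -> (-9,9) [heading=90, draw]
  LT 45: heading 90 -> 135
  -- iteration 5/6 --
  LT 135: heading 135 -> 270
  FD 16: (-9,9) -> (-9,-7) [heading=270, draw]
  FD 1: (-9,-7) -> (-9,-8) [heading=270, draw]
  LT 45: heading 270 -> 315
  -- iteration 6/6 --
  LT 135: heading 315 -> 90
  FD 16: (-9,-8) -> (-9,8) [heading=90, draw]
  FD 1: (-9,8) -> (-9,9) [heading=90, draw]
  LT 45: heading 90 -> 135
]
FD 20: (-9,9) -> (-23.142,23.142) [heading=135, draw]
Final: pos=(-23.142,23.142), heading=135, 13 segment(s) drawn

Segment lengths:
  seg 1: (-9,9) -> (-9,-7), length = 16
  seg 2: (-9,-7) -> (-9,-8), length = 1
  seg 3: (-9,-8) -> (-9,8), length = 16
  seg 4: (-9,8) -> (-9,9), length = 1
  seg 5: (-9,9) -> (-9,-7), length = 16
  seg 6: (-9,-7) -> (-9,-8), length = 1
  seg 7: (-9,-8) -> (-9,8), length = 16
  seg 8: (-9,8) -> (-9,9), length = 1
  seg 9: (-9,9) -> (-9,-7), length = 16
  seg 10: (-9,-7) -> (-9,-8), length = 1
  seg 11: (-9,-8) -> (-9,8), length = 16
  seg 12: (-9,8) -> (-9,9), length = 1
  seg 13: (-9,9) -> (-23.142,23.142), length = 20
Total = 122

Answer: 122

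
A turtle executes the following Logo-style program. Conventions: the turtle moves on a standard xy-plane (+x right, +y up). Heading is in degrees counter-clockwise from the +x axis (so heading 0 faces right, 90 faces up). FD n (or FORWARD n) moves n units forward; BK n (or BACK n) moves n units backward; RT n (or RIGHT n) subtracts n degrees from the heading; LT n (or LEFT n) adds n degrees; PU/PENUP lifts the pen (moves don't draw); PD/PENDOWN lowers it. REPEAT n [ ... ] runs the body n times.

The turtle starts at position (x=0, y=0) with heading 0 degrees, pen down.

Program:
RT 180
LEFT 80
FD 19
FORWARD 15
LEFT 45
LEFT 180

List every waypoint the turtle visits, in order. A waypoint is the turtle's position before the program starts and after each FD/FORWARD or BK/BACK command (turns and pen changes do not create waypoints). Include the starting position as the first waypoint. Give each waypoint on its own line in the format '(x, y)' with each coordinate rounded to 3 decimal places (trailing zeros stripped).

Executing turtle program step by step:
Start: pos=(0,0), heading=0, pen down
RT 180: heading 0 -> 180
LT 80: heading 180 -> 260
FD 19: (0,0) -> (-3.299,-18.711) [heading=260, draw]
FD 15: (-3.299,-18.711) -> (-5.904,-33.483) [heading=260, draw]
LT 45: heading 260 -> 305
LT 180: heading 305 -> 125
Final: pos=(-5.904,-33.483), heading=125, 2 segment(s) drawn
Waypoints (3 total):
(0, 0)
(-3.299, -18.711)
(-5.904, -33.483)

Answer: (0, 0)
(-3.299, -18.711)
(-5.904, -33.483)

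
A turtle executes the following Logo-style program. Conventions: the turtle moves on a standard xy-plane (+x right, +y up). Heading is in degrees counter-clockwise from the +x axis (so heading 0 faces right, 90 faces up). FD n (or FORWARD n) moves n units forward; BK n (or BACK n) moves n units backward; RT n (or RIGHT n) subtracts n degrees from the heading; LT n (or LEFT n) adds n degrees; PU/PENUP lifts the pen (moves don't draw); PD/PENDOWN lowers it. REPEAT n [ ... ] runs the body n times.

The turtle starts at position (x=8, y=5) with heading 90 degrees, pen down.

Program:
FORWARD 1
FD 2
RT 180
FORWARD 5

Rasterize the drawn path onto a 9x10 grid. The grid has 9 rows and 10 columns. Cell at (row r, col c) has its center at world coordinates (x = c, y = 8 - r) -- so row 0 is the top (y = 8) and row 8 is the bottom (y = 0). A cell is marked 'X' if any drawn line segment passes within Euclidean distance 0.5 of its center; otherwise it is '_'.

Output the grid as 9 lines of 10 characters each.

Answer: ________X_
________X_
________X_
________X_
________X_
________X_
__________
__________
__________

Derivation:
Segment 0: (8,5) -> (8,6)
Segment 1: (8,6) -> (8,8)
Segment 2: (8,8) -> (8,3)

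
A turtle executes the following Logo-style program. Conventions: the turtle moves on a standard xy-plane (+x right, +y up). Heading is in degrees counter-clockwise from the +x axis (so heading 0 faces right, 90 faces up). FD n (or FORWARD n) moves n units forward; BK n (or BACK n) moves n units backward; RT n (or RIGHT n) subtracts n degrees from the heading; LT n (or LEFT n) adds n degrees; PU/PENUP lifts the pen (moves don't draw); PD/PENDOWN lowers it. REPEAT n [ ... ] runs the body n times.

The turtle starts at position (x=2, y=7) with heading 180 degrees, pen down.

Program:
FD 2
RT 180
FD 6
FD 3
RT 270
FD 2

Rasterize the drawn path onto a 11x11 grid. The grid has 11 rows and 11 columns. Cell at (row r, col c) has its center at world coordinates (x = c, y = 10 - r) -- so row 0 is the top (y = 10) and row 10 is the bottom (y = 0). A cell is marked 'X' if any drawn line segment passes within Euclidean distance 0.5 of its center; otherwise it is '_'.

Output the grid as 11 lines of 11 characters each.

Answer: ___________
_________X_
_________X_
XXXXXXXXXX_
___________
___________
___________
___________
___________
___________
___________

Derivation:
Segment 0: (2,7) -> (0,7)
Segment 1: (0,7) -> (6,7)
Segment 2: (6,7) -> (9,7)
Segment 3: (9,7) -> (9,9)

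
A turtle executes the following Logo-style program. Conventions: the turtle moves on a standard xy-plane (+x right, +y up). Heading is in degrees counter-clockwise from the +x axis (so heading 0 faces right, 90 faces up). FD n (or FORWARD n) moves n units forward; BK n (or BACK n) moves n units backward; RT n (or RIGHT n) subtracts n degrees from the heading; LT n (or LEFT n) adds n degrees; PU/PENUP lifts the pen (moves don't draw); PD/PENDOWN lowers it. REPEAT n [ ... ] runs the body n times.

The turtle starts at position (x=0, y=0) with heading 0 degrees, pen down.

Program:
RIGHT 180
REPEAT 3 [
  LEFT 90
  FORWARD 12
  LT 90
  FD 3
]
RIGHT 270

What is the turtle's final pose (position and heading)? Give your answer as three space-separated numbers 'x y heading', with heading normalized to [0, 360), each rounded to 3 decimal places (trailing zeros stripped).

Executing turtle program step by step:
Start: pos=(0,0), heading=0, pen down
RT 180: heading 0 -> 180
REPEAT 3 [
  -- iteration 1/3 --
  LT 90: heading 180 -> 270
  FD 12: (0,0) -> (0,-12) [heading=270, draw]
  LT 90: heading 270 -> 0
  FD 3: (0,-12) -> (3,-12) [heading=0, draw]
  -- iteration 2/3 --
  LT 90: heading 0 -> 90
  FD 12: (3,-12) -> (3,0) [heading=90, draw]
  LT 90: heading 90 -> 180
  FD 3: (3,0) -> (0,0) [heading=180, draw]
  -- iteration 3/3 --
  LT 90: heading 180 -> 270
  FD 12: (0,0) -> (0,-12) [heading=270, draw]
  LT 90: heading 270 -> 0
  FD 3: (0,-12) -> (3,-12) [heading=0, draw]
]
RT 270: heading 0 -> 90
Final: pos=(3,-12), heading=90, 6 segment(s) drawn

Answer: 3 -12 90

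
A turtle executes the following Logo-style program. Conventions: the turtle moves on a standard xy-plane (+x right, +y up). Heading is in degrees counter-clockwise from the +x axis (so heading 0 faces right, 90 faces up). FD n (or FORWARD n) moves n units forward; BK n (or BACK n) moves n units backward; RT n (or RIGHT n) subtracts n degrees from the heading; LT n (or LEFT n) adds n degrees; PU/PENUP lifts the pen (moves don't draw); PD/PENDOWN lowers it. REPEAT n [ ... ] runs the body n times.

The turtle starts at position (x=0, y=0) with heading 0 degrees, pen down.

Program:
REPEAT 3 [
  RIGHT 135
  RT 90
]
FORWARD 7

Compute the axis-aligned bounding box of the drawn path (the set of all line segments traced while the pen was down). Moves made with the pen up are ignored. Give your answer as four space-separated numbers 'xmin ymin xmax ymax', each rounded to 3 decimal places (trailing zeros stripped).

Executing turtle program step by step:
Start: pos=(0,0), heading=0, pen down
REPEAT 3 [
  -- iteration 1/3 --
  RT 135: heading 0 -> 225
  RT 90: heading 225 -> 135
  -- iteration 2/3 --
  RT 135: heading 135 -> 0
  RT 90: heading 0 -> 270
  -- iteration 3/3 --
  RT 135: heading 270 -> 135
  RT 90: heading 135 -> 45
]
FD 7: (0,0) -> (4.95,4.95) [heading=45, draw]
Final: pos=(4.95,4.95), heading=45, 1 segment(s) drawn

Segment endpoints: x in {0, 4.95}, y in {0, 4.95}
xmin=0, ymin=0, xmax=4.95, ymax=4.95

Answer: 0 0 4.95 4.95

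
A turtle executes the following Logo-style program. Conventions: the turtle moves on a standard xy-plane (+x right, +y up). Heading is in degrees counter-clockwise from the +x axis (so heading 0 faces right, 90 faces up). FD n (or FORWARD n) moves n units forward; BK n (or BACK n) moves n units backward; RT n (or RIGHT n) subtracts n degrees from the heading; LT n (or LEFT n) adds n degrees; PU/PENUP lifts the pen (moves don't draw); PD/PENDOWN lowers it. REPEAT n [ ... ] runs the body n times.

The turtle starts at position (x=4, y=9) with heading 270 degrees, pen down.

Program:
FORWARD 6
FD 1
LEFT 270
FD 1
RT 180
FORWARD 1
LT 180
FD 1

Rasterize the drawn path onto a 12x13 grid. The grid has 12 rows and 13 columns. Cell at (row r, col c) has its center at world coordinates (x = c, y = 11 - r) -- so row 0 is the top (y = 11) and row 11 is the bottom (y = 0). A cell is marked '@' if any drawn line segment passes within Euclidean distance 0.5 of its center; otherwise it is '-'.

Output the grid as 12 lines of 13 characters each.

Answer: -------------
-------------
----@--------
----@--------
----@--------
----@--------
----@--------
----@--------
----@--------
---@@--------
-------------
-------------

Derivation:
Segment 0: (4,9) -> (4,3)
Segment 1: (4,3) -> (4,2)
Segment 2: (4,2) -> (3,2)
Segment 3: (3,2) -> (4,2)
Segment 4: (4,2) -> (3,2)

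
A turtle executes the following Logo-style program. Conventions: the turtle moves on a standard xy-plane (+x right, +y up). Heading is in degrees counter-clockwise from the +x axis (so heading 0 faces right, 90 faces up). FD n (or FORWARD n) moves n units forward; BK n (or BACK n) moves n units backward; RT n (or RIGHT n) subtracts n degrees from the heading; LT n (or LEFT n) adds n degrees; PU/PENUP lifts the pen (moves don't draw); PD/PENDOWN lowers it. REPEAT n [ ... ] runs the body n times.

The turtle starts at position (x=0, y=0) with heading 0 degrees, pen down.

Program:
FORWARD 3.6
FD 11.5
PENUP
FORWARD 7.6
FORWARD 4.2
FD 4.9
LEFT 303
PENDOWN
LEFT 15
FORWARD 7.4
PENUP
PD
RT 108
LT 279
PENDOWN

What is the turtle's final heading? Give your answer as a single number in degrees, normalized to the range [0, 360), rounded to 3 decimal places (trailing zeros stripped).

Answer: 129

Derivation:
Executing turtle program step by step:
Start: pos=(0,0), heading=0, pen down
FD 3.6: (0,0) -> (3.6,0) [heading=0, draw]
FD 11.5: (3.6,0) -> (15.1,0) [heading=0, draw]
PU: pen up
FD 7.6: (15.1,0) -> (22.7,0) [heading=0, move]
FD 4.2: (22.7,0) -> (26.9,0) [heading=0, move]
FD 4.9: (26.9,0) -> (31.8,0) [heading=0, move]
LT 303: heading 0 -> 303
PD: pen down
LT 15: heading 303 -> 318
FD 7.4: (31.8,0) -> (37.299,-4.952) [heading=318, draw]
PU: pen up
PD: pen down
RT 108: heading 318 -> 210
LT 279: heading 210 -> 129
PD: pen down
Final: pos=(37.299,-4.952), heading=129, 3 segment(s) drawn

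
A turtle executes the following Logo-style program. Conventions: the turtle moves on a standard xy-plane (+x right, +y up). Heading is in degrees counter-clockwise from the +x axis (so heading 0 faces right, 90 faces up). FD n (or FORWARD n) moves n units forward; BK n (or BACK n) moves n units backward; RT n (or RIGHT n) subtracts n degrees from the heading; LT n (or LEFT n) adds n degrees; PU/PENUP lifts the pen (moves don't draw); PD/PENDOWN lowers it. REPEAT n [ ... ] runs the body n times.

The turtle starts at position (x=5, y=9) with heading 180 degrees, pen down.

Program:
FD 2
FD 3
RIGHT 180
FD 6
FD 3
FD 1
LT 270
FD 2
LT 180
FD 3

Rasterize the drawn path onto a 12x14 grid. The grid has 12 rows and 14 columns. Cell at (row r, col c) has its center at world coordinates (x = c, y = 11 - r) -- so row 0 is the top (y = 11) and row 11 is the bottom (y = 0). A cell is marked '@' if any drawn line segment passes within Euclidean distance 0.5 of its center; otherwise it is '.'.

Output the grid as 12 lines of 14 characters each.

Answer: ..............
..........@...
@@@@@@@@@@@...
..........@...
..........@...
..............
..............
..............
..............
..............
..............
..............

Derivation:
Segment 0: (5,9) -> (3,9)
Segment 1: (3,9) -> (0,9)
Segment 2: (0,9) -> (6,9)
Segment 3: (6,9) -> (9,9)
Segment 4: (9,9) -> (10,9)
Segment 5: (10,9) -> (10,7)
Segment 6: (10,7) -> (10,10)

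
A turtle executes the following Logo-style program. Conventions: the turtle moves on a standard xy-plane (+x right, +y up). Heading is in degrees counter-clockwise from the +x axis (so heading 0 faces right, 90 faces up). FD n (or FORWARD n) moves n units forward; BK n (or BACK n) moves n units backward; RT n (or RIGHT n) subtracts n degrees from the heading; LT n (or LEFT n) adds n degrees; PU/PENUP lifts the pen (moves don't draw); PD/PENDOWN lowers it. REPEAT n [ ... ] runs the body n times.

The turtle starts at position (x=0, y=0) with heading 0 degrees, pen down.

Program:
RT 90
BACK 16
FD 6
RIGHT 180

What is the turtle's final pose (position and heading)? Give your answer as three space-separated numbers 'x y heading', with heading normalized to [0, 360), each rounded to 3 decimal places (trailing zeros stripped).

Answer: 0 10 90

Derivation:
Executing turtle program step by step:
Start: pos=(0,0), heading=0, pen down
RT 90: heading 0 -> 270
BK 16: (0,0) -> (0,16) [heading=270, draw]
FD 6: (0,16) -> (0,10) [heading=270, draw]
RT 180: heading 270 -> 90
Final: pos=(0,10), heading=90, 2 segment(s) drawn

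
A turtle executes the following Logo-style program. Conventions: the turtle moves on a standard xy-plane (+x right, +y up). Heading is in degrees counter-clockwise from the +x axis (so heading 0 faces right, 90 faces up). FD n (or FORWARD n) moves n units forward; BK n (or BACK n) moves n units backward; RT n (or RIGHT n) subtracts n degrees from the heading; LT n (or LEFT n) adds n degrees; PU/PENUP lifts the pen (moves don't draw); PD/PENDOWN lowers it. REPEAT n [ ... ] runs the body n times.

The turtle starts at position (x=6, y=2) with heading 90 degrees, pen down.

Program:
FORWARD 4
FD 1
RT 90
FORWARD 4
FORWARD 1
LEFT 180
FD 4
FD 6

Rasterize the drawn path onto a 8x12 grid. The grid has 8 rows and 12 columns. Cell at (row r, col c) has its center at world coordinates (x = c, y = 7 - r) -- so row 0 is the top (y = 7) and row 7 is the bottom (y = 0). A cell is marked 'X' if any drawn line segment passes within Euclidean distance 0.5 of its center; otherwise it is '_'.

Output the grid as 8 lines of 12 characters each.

Answer: _XXXXXXXXXXX
______X_____
______X_____
______X_____
______X_____
______X_____
____________
____________

Derivation:
Segment 0: (6,2) -> (6,6)
Segment 1: (6,6) -> (6,7)
Segment 2: (6,7) -> (10,7)
Segment 3: (10,7) -> (11,7)
Segment 4: (11,7) -> (7,7)
Segment 5: (7,7) -> (1,7)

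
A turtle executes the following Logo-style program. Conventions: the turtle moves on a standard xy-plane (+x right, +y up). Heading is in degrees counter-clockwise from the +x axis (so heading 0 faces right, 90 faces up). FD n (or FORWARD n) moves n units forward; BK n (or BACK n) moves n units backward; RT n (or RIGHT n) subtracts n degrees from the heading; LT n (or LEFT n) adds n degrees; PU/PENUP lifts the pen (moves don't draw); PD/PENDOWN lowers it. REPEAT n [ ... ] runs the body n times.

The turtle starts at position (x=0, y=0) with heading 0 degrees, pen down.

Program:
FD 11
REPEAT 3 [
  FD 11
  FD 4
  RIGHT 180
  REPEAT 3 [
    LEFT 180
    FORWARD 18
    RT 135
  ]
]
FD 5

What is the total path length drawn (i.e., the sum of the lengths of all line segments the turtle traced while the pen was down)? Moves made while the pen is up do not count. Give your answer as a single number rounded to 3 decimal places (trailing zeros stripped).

Answer: 223

Derivation:
Executing turtle program step by step:
Start: pos=(0,0), heading=0, pen down
FD 11: (0,0) -> (11,0) [heading=0, draw]
REPEAT 3 [
  -- iteration 1/3 --
  FD 11: (11,0) -> (22,0) [heading=0, draw]
  FD 4: (22,0) -> (26,0) [heading=0, draw]
  RT 180: heading 0 -> 180
  REPEAT 3 [
    -- iteration 1/3 --
    LT 180: heading 180 -> 0
    FD 18: (26,0) -> (44,0) [heading=0, draw]
    RT 135: heading 0 -> 225
    -- iteration 2/3 --
    LT 180: heading 225 -> 45
    FD 18: (44,0) -> (56.728,12.728) [heading=45, draw]
    RT 135: heading 45 -> 270
    -- iteration 3/3 --
    LT 180: heading 270 -> 90
    FD 18: (56.728,12.728) -> (56.728,30.728) [heading=90, draw]
    RT 135: heading 90 -> 315
  ]
  -- iteration 2/3 --
  FD 11: (56.728,30.728) -> (64.506,22.95) [heading=315, draw]
  FD 4: (64.506,22.95) -> (67.335,20.121) [heading=315, draw]
  RT 180: heading 315 -> 135
  REPEAT 3 [
    -- iteration 1/3 --
    LT 180: heading 135 -> 315
    FD 18: (67.335,20.121) -> (80.062,7.393) [heading=315, draw]
    RT 135: heading 315 -> 180
    -- iteration 2/3 --
    LT 180: heading 180 -> 0
    FD 18: (80.062,7.393) -> (98.062,7.393) [heading=0, draw]
    RT 135: heading 0 -> 225
    -- iteration 3/3 --
    LT 180: heading 225 -> 45
    FD 18: (98.062,7.393) -> (110.79,20.121) [heading=45, draw]
    RT 135: heading 45 -> 270
  ]
  -- iteration 3/3 --
  FD 11: (110.79,20.121) -> (110.79,9.121) [heading=270, draw]
  FD 4: (110.79,9.121) -> (110.79,5.121) [heading=270, draw]
  RT 180: heading 270 -> 90
  REPEAT 3 [
    -- iteration 1/3 --
    LT 180: heading 90 -> 270
    FD 18: (110.79,5.121) -> (110.79,-12.879) [heading=270, draw]
    RT 135: heading 270 -> 135
    -- iteration 2/3 --
    LT 180: heading 135 -> 315
    FD 18: (110.79,-12.879) -> (123.518,-25.607) [heading=315, draw]
    RT 135: heading 315 -> 180
    -- iteration 3/3 --
    LT 180: heading 180 -> 0
    FD 18: (123.518,-25.607) -> (141.518,-25.607) [heading=0, draw]
    RT 135: heading 0 -> 225
  ]
]
FD 5: (141.518,-25.607) -> (137.983,-29.142) [heading=225, draw]
Final: pos=(137.983,-29.142), heading=225, 17 segment(s) drawn

Segment lengths:
  seg 1: (0,0) -> (11,0), length = 11
  seg 2: (11,0) -> (22,0), length = 11
  seg 3: (22,0) -> (26,0), length = 4
  seg 4: (26,0) -> (44,0), length = 18
  seg 5: (44,0) -> (56.728,12.728), length = 18
  seg 6: (56.728,12.728) -> (56.728,30.728), length = 18
  seg 7: (56.728,30.728) -> (64.506,22.95), length = 11
  seg 8: (64.506,22.95) -> (67.335,20.121), length = 4
  seg 9: (67.335,20.121) -> (80.062,7.393), length = 18
  seg 10: (80.062,7.393) -> (98.062,7.393), length = 18
  seg 11: (98.062,7.393) -> (110.79,20.121), length = 18
  seg 12: (110.79,20.121) -> (110.79,9.121), length = 11
  seg 13: (110.79,9.121) -> (110.79,5.121), length = 4
  seg 14: (110.79,5.121) -> (110.79,-12.879), length = 18
  seg 15: (110.79,-12.879) -> (123.518,-25.607), length = 18
  seg 16: (123.518,-25.607) -> (141.518,-25.607), length = 18
  seg 17: (141.518,-25.607) -> (137.983,-29.142), length = 5
Total = 223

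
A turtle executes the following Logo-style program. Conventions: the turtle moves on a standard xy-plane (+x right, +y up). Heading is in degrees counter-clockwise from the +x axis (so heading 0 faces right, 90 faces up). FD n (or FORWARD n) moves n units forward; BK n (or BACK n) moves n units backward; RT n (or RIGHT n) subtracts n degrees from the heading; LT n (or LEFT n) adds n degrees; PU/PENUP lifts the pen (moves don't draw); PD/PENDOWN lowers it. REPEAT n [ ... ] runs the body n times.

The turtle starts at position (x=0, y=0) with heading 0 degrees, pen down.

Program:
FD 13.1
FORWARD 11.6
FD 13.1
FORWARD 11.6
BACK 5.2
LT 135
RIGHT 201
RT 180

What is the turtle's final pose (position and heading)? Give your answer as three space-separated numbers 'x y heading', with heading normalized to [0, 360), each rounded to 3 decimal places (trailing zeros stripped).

Answer: 44.2 0 114

Derivation:
Executing turtle program step by step:
Start: pos=(0,0), heading=0, pen down
FD 13.1: (0,0) -> (13.1,0) [heading=0, draw]
FD 11.6: (13.1,0) -> (24.7,0) [heading=0, draw]
FD 13.1: (24.7,0) -> (37.8,0) [heading=0, draw]
FD 11.6: (37.8,0) -> (49.4,0) [heading=0, draw]
BK 5.2: (49.4,0) -> (44.2,0) [heading=0, draw]
LT 135: heading 0 -> 135
RT 201: heading 135 -> 294
RT 180: heading 294 -> 114
Final: pos=(44.2,0), heading=114, 5 segment(s) drawn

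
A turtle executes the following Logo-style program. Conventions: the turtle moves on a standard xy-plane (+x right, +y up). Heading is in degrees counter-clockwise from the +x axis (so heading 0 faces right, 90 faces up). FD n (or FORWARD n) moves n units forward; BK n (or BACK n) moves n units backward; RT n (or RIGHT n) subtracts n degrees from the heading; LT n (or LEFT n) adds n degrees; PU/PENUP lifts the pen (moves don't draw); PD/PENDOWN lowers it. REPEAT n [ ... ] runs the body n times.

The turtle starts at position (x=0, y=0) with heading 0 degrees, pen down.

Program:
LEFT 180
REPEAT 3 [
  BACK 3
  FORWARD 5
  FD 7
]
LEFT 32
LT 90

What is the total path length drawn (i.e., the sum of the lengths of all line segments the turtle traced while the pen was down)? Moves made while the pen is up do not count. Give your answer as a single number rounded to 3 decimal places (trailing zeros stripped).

Executing turtle program step by step:
Start: pos=(0,0), heading=0, pen down
LT 180: heading 0 -> 180
REPEAT 3 [
  -- iteration 1/3 --
  BK 3: (0,0) -> (3,0) [heading=180, draw]
  FD 5: (3,0) -> (-2,0) [heading=180, draw]
  FD 7: (-2,0) -> (-9,0) [heading=180, draw]
  -- iteration 2/3 --
  BK 3: (-9,0) -> (-6,0) [heading=180, draw]
  FD 5: (-6,0) -> (-11,0) [heading=180, draw]
  FD 7: (-11,0) -> (-18,0) [heading=180, draw]
  -- iteration 3/3 --
  BK 3: (-18,0) -> (-15,0) [heading=180, draw]
  FD 5: (-15,0) -> (-20,0) [heading=180, draw]
  FD 7: (-20,0) -> (-27,0) [heading=180, draw]
]
LT 32: heading 180 -> 212
LT 90: heading 212 -> 302
Final: pos=(-27,0), heading=302, 9 segment(s) drawn

Segment lengths:
  seg 1: (0,0) -> (3,0), length = 3
  seg 2: (3,0) -> (-2,0), length = 5
  seg 3: (-2,0) -> (-9,0), length = 7
  seg 4: (-9,0) -> (-6,0), length = 3
  seg 5: (-6,0) -> (-11,0), length = 5
  seg 6: (-11,0) -> (-18,0), length = 7
  seg 7: (-18,0) -> (-15,0), length = 3
  seg 8: (-15,0) -> (-20,0), length = 5
  seg 9: (-20,0) -> (-27,0), length = 7
Total = 45

Answer: 45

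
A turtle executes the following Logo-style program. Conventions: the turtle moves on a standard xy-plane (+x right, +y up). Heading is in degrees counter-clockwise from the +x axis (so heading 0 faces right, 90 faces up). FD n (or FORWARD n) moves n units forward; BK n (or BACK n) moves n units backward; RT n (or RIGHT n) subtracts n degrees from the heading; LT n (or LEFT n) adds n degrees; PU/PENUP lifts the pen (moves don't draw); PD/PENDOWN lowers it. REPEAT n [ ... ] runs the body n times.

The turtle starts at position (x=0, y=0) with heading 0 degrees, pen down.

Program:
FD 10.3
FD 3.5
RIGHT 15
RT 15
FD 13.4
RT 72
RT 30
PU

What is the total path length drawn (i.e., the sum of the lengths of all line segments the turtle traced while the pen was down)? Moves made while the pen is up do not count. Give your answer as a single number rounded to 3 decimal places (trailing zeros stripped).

Executing turtle program step by step:
Start: pos=(0,0), heading=0, pen down
FD 10.3: (0,0) -> (10.3,0) [heading=0, draw]
FD 3.5: (10.3,0) -> (13.8,0) [heading=0, draw]
RT 15: heading 0 -> 345
RT 15: heading 345 -> 330
FD 13.4: (13.8,0) -> (25.405,-6.7) [heading=330, draw]
RT 72: heading 330 -> 258
RT 30: heading 258 -> 228
PU: pen up
Final: pos=(25.405,-6.7), heading=228, 3 segment(s) drawn

Segment lengths:
  seg 1: (0,0) -> (10.3,0), length = 10.3
  seg 2: (10.3,0) -> (13.8,0), length = 3.5
  seg 3: (13.8,0) -> (25.405,-6.7), length = 13.4
Total = 27.2

Answer: 27.2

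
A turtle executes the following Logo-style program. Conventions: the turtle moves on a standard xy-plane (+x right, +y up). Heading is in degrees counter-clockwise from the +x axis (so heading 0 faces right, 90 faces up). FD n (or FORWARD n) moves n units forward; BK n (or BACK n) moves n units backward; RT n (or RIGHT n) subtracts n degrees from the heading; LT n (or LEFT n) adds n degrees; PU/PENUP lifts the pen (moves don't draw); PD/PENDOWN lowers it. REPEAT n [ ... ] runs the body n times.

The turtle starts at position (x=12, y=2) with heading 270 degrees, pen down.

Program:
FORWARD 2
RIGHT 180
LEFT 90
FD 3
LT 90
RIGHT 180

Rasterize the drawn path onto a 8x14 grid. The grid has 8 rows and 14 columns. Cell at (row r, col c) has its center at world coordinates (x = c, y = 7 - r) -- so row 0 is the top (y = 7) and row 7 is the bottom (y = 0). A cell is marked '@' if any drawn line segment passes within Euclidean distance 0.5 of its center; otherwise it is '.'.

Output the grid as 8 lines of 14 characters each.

Segment 0: (12,2) -> (12,0)
Segment 1: (12,0) -> (9,0)

Answer: ..............
..............
..............
..............
..............
............@.
............@.
.........@@@@.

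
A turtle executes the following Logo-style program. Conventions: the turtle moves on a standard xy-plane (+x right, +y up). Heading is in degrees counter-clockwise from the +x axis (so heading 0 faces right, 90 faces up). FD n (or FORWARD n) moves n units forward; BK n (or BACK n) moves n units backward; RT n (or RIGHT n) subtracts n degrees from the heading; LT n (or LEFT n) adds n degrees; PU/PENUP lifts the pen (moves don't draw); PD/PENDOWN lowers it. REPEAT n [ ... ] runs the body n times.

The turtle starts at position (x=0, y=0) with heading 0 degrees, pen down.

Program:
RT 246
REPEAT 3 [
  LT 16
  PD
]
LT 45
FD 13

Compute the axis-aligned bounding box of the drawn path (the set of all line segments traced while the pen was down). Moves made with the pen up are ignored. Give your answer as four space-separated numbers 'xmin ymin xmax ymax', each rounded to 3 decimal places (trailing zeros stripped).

Executing turtle program step by step:
Start: pos=(0,0), heading=0, pen down
RT 246: heading 0 -> 114
REPEAT 3 [
  -- iteration 1/3 --
  LT 16: heading 114 -> 130
  PD: pen down
  -- iteration 2/3 --
  LT 16: heading 130 -> 146
  PD: pen down
  -- iteration 3/3 --
  LT 16: heading 146 -> 162
  PD: pen down
]
LT 45: heading 162 -> 207
FD 13: (0,0) -> (-11.583,-5.902) [heading=207, draw]
Final: pos=(-11.583,-5.902), heading=207, 1 segment(s) drawn

Segment endpoints: x in {-11.583, 0}, y in {-5.902, 0}
xmin=-11.583, ymin=-5.902, xmax=0, ymax=0

Answer: -11.583 -5.902 0 0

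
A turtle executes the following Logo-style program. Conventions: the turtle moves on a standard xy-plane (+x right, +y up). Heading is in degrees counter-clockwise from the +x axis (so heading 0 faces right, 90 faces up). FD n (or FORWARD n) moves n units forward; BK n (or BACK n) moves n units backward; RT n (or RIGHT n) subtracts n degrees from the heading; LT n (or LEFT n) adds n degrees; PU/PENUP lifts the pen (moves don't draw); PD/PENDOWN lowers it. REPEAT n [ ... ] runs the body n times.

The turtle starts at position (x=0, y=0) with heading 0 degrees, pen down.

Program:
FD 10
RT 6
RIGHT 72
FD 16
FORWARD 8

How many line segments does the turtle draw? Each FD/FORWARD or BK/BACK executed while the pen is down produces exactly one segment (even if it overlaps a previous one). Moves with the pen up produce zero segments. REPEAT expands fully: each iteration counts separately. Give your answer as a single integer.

Answer: 3

Derivation:
Executing turtle program step by step:
Start: pos=(0,0), heading=0, pen down
FD 10: (0,0) -> (10,0) [heading=0, draw]
RT 6: heading 0 -> 354
RT 72: heading 354 -> 282
FD 16: (10,0) -> (13.327,-15.65) [heading=282, draw]
FD 8: (13.327,-15.65) -> (14.99,-23.476) [heading=282, draw]
Final: pos=(14.99,-23.476), heading=282, 3 segment(s) drawn
Segments drawn: 3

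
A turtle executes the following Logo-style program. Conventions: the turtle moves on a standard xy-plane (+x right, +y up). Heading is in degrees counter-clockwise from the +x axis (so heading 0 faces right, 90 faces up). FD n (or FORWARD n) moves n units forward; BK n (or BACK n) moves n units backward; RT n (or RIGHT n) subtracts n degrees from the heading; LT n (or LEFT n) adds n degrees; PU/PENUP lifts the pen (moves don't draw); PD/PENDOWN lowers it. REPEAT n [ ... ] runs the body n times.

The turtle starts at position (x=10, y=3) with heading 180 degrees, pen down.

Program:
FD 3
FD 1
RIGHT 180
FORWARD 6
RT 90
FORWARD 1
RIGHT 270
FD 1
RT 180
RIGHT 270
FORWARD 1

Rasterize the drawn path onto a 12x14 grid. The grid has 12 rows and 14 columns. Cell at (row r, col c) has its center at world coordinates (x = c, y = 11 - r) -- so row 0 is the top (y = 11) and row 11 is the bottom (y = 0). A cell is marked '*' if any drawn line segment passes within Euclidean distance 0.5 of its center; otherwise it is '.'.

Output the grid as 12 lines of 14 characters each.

Segment 0: (10,3) -> (7,3)
Segment 1: (7,3) -> (6,3)
Segment 2: (6,3) -> (12,3)
Segment 3: (12,3) -> (12,2)
Segment 4: (12,2) -> (13,2)
Segment 5: (13,2) -> (13,1)

Answer: ..............
..............
..............
..............
..............
..............
..............
..............
......*******.
............**
.............*
..............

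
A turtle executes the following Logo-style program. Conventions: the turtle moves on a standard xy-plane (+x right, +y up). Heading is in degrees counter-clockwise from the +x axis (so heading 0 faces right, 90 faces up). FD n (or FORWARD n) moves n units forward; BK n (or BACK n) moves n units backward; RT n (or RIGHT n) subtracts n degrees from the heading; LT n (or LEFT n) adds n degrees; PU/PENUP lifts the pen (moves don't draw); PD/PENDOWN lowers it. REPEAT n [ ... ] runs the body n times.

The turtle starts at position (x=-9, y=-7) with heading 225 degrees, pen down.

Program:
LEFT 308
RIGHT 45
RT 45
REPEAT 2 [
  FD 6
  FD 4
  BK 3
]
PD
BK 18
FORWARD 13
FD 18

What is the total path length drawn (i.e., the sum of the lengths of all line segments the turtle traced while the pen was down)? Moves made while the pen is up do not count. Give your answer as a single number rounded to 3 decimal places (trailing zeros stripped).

Answer: 75

Derivation:
Executing turtle program step by step:
Start: pos=(-9,-7), heading=225, pen down
LT 308: heading 225 -> 173
RT 45: heading 173 -> 128
RT 45: heading 128 -> 83
REPEAT 2 [
  -- iteration 1/2 --
  FD 6: (-9,-7) -> (-8.269,-1.045) [heading=83, draw]
  FD 4: (-8.269,-1.045) -> (-7.781,2.925) [heading=83, draw]
  BK 3: (-7.781,2.925) -> (-8.147,-0.052) [heading=83, draw]
  -- iteration 2/2 --
  FD 6: (-8.147,-0.052) -> (-7.416,5.903) [heading=83, draw]
  FD 4: (-7.416,5.903) -> (-6.928,9.873) [heading=83, draw]
  BK 3: (-6.928,9.873) -> (-7.294,6.896) [heading=83, draw]
]
PD: pen down
BK 18: (-7.294,6.896) -> (-9.487,-10.97) [heading=83, draw]
FD 13: (-9.487,-10.97) -> (-7.903,1.933) [heading=83, draw]
FD 18: (-7.903,1.933) -> (-5.71,19.799) [heading=83, draw]
Final: pos=(-5.71,19.799), heading=83, 9 segment(s) drawn

Segment lengths:
  seg 1: (-9,-7) -> (-8.269,-1.045), length = 6
  seg 2: (-8.269,-1.045) -> (-7.781,2.925), length = 4
  seg 3: (-7.781,2.925) -> (-8.147,-0.052), length = 3
  seg 4: (-8.147,-0.052) -> (-7.416,5.903), length = 6
  seg 5: (-7.416,5.903) -> (-6.928,9.873), length = 4
  seg 6: (-6.928,9.873) -> (-7.294,6.896), length = 3
  seg 7: (-7.294,6.896) -> (-9.487,-10.97), length = 18
  seg 8: (-9.487,-10.97) -> (-7.903,1.933), length = 13
  seg 9: (-7.903,1.933) -> (-5.71,19.799), length = 18
Total = 75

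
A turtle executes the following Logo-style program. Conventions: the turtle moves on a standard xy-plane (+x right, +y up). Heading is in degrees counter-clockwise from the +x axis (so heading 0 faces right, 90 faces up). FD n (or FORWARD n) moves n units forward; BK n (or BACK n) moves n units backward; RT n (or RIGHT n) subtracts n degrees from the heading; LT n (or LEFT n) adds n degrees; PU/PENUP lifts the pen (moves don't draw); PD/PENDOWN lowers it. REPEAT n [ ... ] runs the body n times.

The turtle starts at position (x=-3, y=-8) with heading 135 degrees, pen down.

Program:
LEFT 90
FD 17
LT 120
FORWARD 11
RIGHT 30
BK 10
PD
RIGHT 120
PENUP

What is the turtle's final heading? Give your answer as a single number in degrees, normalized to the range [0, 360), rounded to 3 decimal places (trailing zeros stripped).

Executing turtle program step by step:
Start: pos=(-3,-8), heading=135, pen down
LT 90: heading 135 -> 225
FD 17: (-3,-8) -> (-15.021,-20.021) [heading=225, draw]
LT 120: heading 225 -> 345
FD 11: (-15.021,-20.021) -> (-4.396,-22.868) [heading=345, draw]
RT 30: heading 345 -> 315
BK 10: (-4.396,-22.868) -> (-11.467,-15.797) [heading=315, draw]
PD: pen down
RT 120: heading 315 -> 195
PU: pen up
Final: pos=(-11.467,-15.797), heading=195, 3 segment(s) drawn

Answer: 195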